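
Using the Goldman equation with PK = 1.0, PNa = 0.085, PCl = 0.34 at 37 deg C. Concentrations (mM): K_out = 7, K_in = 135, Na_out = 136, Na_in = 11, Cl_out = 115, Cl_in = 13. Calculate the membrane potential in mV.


Vm = (RT/F)*ln((PK*Ko + PNa*Nao + PCl*Cli)/(PK*Ki + PNa*Nai + PCl*Clo))
Numer = 22.98, Denom = 175.035
Vm = -54.26 mV


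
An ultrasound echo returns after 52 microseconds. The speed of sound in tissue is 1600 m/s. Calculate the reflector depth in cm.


depth = c * t / 2
t = 52 us = 5.2000e-05 s
depth = 1600 * 5.2000e-05 / 2
depth = 0.0416 m = 4.16 cm


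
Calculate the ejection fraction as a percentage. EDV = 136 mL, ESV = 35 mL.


SV = EDV - ESV = 136 - 35 = 101 mL
EF = SV/EDV * 100 = 101/136 * 100
EF = 74.26%


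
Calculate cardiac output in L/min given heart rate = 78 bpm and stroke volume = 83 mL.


CO = HR * SV
CO = 78 * 83 / 1000
CO = 6.474 L/min


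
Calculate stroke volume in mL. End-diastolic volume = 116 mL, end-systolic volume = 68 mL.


SV = EDV - ESV
SV = 116 - 68
SV = 48 mL


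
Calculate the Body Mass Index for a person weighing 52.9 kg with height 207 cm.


BMI = weight / height^2
height = 207 cm = 2.07 m
BMI = 52.9 / 2.07^2
BMI = 12.35 kg/m^2


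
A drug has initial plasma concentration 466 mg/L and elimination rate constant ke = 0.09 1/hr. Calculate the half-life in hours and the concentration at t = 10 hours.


t_half = ln(2) / ke = 0.693147 / 0.09 = 7.702 hr
C(t) = C0 * exp(-ke*t) = 466 * exp(-0.09*10)
C(10) = 189.5 mg/L


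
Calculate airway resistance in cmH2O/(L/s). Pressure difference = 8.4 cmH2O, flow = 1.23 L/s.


R = dP / flow
R = 8.4 / 1.23
R = 6.829 cmH2O/(L/s)


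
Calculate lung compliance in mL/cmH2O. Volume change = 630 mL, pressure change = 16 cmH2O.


C = dV / dP
C = 630 / 16
C = 39.38 mL/cmH2O


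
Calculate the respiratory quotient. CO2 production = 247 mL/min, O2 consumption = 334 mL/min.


RQ = VCO2 / VO2
RQ = 247 / 334
RQ = 0.7395


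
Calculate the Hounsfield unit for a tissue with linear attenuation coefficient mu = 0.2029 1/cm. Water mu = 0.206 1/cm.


HU = ((mu_tissue - mu_water) / mu_water) * 1000
HU = ((0.2029 - 0.206) / 0.206) * 1000
HU = -15.05


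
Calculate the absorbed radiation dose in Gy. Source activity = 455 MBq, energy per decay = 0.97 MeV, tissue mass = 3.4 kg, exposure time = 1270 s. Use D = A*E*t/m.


A = 455 MBq = 4.5500e+08 Bq
E = 0.97 MeV = 1.55394e-13 J
D = A*E*t/m = 4.5500e+08*1.55394e-13*1270/3.4
D = 0.02641 Gy


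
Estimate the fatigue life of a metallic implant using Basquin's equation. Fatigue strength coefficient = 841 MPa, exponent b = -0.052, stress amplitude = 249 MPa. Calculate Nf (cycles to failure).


sigma_a = sigma_f' * (2Nf)^b
2Nf = (sigma_a/sigma_f')^(1/b)
2Nf = (249/841)^(1/-0.052)
2Nf = 1.4632555e+10
Nf = 7.3163e+09


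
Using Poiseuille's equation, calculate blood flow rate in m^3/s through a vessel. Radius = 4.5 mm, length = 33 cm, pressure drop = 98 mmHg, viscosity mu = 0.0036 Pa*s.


Q = pi*r^4*dP / (8*mu*L)
r = 0.0045 m, L = 0.33 m
dP = 98 mmHg = 13065.556 Pa
Q = 0.001771 m^3/s


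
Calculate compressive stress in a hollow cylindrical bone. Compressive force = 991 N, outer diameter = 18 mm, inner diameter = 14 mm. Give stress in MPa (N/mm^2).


A = pi*(r_o^2 - r_i^2)
r_o = 9 mm, r_i = 7 mm
A = 100.531 mm^2
sigma = F/A = 991 / 100.531
sigma = 9.858 MPa


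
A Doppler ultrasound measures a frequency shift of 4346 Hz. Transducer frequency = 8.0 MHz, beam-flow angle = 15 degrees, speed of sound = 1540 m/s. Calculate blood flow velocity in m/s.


v = fd * c / (2 * f0 * cos(theta))
v = 4346 * 1540 / (2 * 8.0000e+06 * cos(15))
v = 0.4331 m/s


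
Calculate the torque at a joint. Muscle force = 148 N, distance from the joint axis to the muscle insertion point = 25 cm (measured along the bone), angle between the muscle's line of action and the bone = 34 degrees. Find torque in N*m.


Torque = F * d * sin(theta)   (moment arm = d*sin(theta))
d = 25 cm = 0.25 m
Torque = 148 * 0.25 * sin(34)
Torque = 20.69 N*m


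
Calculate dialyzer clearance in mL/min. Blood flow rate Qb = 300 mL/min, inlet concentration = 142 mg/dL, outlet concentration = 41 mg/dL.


K = Qb * (Cb_in - Cb_out) / Cb_in
K = 300 * (142 - 41) / 142
K = 213.4 mL/min


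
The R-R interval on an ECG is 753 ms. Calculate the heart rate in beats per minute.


HR = 60 / RR_interval(s)
RR = 753 ms = 0.753 s
HR = 60 / 0.753 = 79.68 bpm


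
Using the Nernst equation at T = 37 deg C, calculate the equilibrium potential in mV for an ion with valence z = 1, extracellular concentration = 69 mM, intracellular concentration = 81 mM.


E = (RT/(zF)) * ln(C_out/C_in)
T = 37 + 273.15 = 310.15 K
E = (8.314 * 310.15 / (1 * 96485)) * ln(69/81)
E = -4.285 mV


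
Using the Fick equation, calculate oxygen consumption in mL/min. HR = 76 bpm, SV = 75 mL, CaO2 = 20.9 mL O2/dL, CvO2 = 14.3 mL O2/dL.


CO = HR*SV = 76*75/1000 = 5.7 L/min
a-v O2 diff = 20.9 - 14.3 = 6.6 mL/dL
VO2 = CO * (CaO2-CvO2) * 10 dL/L
VO2 = 5.7 * 6.6 * 10
VO2 = 376.2 mL/min


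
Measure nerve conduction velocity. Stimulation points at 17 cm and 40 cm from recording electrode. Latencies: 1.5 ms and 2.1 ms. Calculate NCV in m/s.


Distance = (40 - 17) / 100 = 0.23 m
dt = (2.1 - 1.5) / 1000 = 6.0000e-04 s
NCV = dist / dt = 383.3 m/s


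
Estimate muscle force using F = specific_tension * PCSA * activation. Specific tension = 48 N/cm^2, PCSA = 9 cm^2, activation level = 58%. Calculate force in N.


F = sigma * PCSA * activation
F = 48 * 9 * 0.58
F = 250.6 N


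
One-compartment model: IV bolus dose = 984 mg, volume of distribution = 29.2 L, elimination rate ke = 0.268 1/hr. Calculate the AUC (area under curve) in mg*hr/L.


C0 = Dose/Vd = 984/29.2 = 33.6986 mg/L
AUC = C0/ke = 33.6986/0.268
AUC = 125.7 mg*hr/L


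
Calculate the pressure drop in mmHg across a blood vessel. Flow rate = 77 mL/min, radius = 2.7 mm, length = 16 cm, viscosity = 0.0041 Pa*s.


dP = 8*mu*L*Q / (pi*r^4)
Q = 77 mL/min = 1.28333e-06 m^3/s
dP = 40.3392 Pa = 40.3392 / 133.322 mmHg = 0.3026 mmHg


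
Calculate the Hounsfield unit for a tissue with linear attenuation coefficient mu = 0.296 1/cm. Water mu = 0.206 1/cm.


HU = ((mu_tissue - mu_water) / mu_water) * 1000
HU = ((0.296 - 0.206) / 0.206) * 1000
HU = 436.9


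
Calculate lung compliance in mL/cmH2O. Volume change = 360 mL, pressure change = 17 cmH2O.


C = dV / dP
C = 360 / 17
C = 21.18 mL/cmH2O


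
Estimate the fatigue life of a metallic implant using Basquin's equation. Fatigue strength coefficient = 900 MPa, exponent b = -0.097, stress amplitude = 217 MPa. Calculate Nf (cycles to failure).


sigma_a = sigma_f' * (2Nf)^b
2Nf = (sigma_a/sigma_f')^(1/b)
2Nf = (217/900)^(1/-0.097)
2Nf = 2338269.7
Nf = 1.1691e+06


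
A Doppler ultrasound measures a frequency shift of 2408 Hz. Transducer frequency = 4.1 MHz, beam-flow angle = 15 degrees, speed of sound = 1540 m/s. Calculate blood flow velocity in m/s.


v = fd * c / (2 * f0 * cos(theta))
v = 2408 * 1540 / (2 * 4.1000e+06 * cos(15))
v = 0.4682 m/s


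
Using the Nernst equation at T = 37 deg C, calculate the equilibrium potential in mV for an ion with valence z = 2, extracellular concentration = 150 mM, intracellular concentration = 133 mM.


E = (RT/(zF)) * ln(C_out/C_in)
T = 37 + 273.15 = 310.15 K
E = (8.314 * 310.15 / (2 * 96485)) * ln(150/133)
E = 1.607 mV


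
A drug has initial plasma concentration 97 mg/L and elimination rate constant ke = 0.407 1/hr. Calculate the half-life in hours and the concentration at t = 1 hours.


t_half = ln(2) / ke = 0.693147 / 0.407 = 1.703 hr
C(t) = C0 * exp(-ke*t) = 97 * exp(-0.407*1)
C(1) = 64.57 mg/L


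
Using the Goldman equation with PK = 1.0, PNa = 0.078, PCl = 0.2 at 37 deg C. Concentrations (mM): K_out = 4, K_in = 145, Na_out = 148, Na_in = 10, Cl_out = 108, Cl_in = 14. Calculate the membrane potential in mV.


Vm = (RT/F)*ln((PK*Ko + PNa*Nao + PCl*Cli)/(PK*Ki + PNa*Nai + PCl*Clo))
Numer = 18.344, Denom = 167.38
Vm = -59.09 mV


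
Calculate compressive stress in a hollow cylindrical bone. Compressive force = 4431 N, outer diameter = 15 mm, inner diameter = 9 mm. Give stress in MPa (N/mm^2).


A = pi*(r_o^2 - r_i^2)
r_o = 7.5 mm, r_i = 4.5 mm
A = 113.097 mm^2
sigma = F/A = 4431 / 113.097
sigma = 39.18 MPa


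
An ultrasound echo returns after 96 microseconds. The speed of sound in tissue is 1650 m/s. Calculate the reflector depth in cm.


depth = c * t / 2
t = 96 us = 9.6000e-05 s
depth = 1650 * 9.6000e-05 / 2
depth = 0.0792 m = 7.92 cm


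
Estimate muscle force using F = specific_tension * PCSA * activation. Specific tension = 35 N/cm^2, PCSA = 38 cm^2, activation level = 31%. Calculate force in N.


F = sigma * PCSA * activation
F = 35 * 38 * 0.31
F = 412.3 N


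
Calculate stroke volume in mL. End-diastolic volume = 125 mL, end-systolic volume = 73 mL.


SV = EDV - ESV
SV = 125 - 73
SV = 52 mL


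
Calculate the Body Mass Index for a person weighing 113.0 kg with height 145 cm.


BMI = weight / height^2
height = 145 cm = 1.45 m
BMI = 113.0 / 1.45^2
BMI = 53.75 kg/m^2


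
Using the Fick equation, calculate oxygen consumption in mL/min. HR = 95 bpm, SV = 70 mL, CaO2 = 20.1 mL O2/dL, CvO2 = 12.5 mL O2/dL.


CO = HR*SV = 95*70/1000 = 6.65 L/min
a-v O2 diff = 20.1 - 12.5 = 7.6 mL/dL
VO2 = CO * (CaO2-CvO2) * 10 dL/L
VO2 = 6.65 * 7.6 * 10
VO2 = 505.4 mL/min


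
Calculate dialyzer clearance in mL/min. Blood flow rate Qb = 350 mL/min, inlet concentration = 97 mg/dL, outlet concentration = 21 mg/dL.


K = Qb * (Cb_in - Cb_out) / Cb_in
K = 350 * (97 - 21) / 97
K = 274.2 mL/min


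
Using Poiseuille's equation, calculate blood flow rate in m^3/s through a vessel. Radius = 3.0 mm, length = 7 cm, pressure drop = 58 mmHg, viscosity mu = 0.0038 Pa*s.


Q = pi*r^4*dP / (8*mu*L)
r = 0.003 m, L = 0.07 m
dP = 58 mmHg = 7732.676 Pa
Q = 9.2468e-04 m^3/s


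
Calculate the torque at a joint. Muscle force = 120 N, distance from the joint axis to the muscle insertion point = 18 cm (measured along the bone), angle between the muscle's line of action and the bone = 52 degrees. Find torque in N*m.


Torque = F * d * sin(theta)   (moment arm = d*sin(theta))
d = 18 cm = 0.18 m
Torque = 120 * 0.18 * sin(52)
Torque = 17.02 N*m


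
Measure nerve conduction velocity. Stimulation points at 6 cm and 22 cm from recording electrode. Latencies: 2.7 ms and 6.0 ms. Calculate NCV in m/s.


Distance = (22 - 6) / 100 = 0.16 m
dt = (6.0 - 2.7) / 1000 = 0.0033 s
NCV = dist / dt = 48.48 m/s


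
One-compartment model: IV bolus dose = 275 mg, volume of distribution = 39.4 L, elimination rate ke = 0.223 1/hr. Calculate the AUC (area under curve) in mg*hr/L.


C0 = Dose/Vd = 275/39.4 = 6.9797 mg/L
AUC = C0/ke = 6.9797/0.223
AUC = 31.3 mg*hr/L


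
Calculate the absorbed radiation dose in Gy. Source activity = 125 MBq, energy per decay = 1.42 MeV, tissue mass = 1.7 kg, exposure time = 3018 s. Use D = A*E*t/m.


A = 125 MBq = 1.2500e+08 Bq
E = 1.42 MeV = 2.27484e-13 J
D = A*E*t/m = 1.2500e+08*2.27484e-13*3018/1.7
D = 0.05048 Gy


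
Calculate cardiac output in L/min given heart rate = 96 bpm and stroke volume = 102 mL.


CO = HR * SV
CO = 96 * 102 / 1000
CO = 9.792 L/min


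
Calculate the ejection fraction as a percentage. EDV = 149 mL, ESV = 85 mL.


SV = EDV - ESV = 149 - 85 = 64 mL
EF = SV/EDV * 100 = 64/149 * 100
EF = 42.95%


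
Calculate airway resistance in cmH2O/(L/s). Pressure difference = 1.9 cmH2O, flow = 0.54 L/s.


R = dP / flow
R = 1.9 / 0.54
R = 3.519 cmH2O/(L/s)


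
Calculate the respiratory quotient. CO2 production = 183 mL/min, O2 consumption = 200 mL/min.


RQ = VCO2 / VO2
RQ = 183 / 200
RQ = 0.915


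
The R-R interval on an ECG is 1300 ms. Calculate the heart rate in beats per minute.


HR = 60 / RR_interval(s)
RR = 1300 ms = 1.3 s
HR = 60 / 1.3 = 46.15 bpm


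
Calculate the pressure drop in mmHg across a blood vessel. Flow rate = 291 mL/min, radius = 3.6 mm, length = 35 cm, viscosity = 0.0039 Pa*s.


dP = 8*mu*L*Q / (pi*r^4)
Q = 291 mL/min = 4.85e-06 m^3/s
dP = 100.37 Pa = 100.37 / 133.322 mmHg = 0.7528 mmHg


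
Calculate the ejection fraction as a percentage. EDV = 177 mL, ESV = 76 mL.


SV = EDV - ESV = 177 - 76 = 101 mL
EF = SV/EDV * 100 = 101/177 * 100
EF = 57.06%


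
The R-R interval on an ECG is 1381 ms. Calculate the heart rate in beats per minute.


HR = 60 / RR_interval(s)
RR = 1381 ms = 1.381 s
HR = 60 / 1.381 = 43.45 bpm


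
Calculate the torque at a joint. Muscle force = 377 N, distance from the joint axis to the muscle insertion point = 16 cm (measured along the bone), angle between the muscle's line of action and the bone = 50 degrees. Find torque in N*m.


Torque = F * d * sin(theta)   (moment arm = d*sin(theta))
d = 16 cm = 0.16 m
Torque = 377 * 0.16 * sin(50)
Torque = 46.21 N*m


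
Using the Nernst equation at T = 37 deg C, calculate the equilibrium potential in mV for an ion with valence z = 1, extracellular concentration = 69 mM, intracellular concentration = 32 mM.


E = (RT/(zF)) * ln(C_out/C_in)
T = 37 + 273.15 = 310.15 K
E = (8.314 * 310.15 / (1 * 96485)) * ln(69/32)
E = 20.53 mV


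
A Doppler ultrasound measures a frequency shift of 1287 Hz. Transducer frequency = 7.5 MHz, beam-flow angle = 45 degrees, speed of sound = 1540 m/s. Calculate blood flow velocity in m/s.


v = fd * c / (2 * f0 * cos(theta))
v = 1287 * 1540 / (2 * 7.5000e+06 * cos(45))
v = 0.1869 m/s


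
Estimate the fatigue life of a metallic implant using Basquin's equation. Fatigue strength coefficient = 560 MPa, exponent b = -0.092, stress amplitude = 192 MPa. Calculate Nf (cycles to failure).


sigma_a = sigma_f' * (2Nf)^b
2Nf = (sigma_a/sigma_f')^(1/b)
2Nf = (192/560)^(1/-0.092)
2Nf = 113010.13
Nf = 5.651e+04


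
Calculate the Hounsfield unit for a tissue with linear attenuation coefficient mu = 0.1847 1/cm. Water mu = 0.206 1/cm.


HU = ((mu_tissue - mu_water) / mu_water) * 1000
HU = ((0.1847 - 0.206) / 0.206) * 1000
HU = -103.4


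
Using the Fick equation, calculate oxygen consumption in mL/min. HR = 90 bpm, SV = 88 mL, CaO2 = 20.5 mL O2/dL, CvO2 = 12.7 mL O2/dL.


CO = HR*SV = 90*88/1000 = 7.92 L/min
a-v O2 diff = 20.5 - 12.7 = 7.8 mL/dL
VO2 = CO * (CaO2-CvO2) * 10 dL/L
VO2 = 7.92 * 7.8 * 10
VO2 = 617.8 mL/min


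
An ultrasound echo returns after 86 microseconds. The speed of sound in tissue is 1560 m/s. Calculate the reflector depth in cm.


depth = c * t / 2
t = 86 us = 8.6000e-05 s
depth = 1560 * 8.6000e-05 / 2
depth = 0.06708 m = 6.708 cm


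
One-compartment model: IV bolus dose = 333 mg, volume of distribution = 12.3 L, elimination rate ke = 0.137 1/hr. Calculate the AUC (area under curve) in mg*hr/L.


C0 = Dose/Vd = 333/12.3 = 27.0732 mg/L
AUC = C0/ke = 27.0732/0.137
AUC = 197.6 mg*hr/L


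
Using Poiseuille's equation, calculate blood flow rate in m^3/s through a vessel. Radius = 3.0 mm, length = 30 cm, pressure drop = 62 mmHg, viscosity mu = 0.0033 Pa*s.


Q = pi*r^4*dP / (8*mu*L)
r = 0.003 m, L = 0.3 m
dP = 62 mmHg = 8265.964 Pa
Q = 2.6558e-04 m^3/s


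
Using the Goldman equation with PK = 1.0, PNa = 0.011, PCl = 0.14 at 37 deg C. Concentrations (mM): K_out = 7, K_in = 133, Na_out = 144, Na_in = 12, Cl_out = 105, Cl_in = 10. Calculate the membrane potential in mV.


Vm = (RT/F)*ln((PK*Ko + PNa*Nao + PCl*Cli)/(PK*Ki + PNa*Nai + PCl*Clo))
Numer = 9.984, Denom = 147.832
Vm = -72.03 mV


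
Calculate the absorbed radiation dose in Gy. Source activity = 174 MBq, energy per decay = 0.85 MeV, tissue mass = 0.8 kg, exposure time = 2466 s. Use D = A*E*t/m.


A = 174 MBq = 1.7400e+08 Bq
E = 0.85 MeV = 1.3617e-13 J
D = A*E*t/m = 1.7400e+08*1.3617e-13*2466/0.8
D = 0.07304 Gy


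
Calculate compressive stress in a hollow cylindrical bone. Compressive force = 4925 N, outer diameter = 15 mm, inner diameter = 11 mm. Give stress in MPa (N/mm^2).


A = pi*(r_o^2 - r_i^2)
r_o = 7.5 mm, r_i = 5.5 mm
A = 81.6814 mm^2
sigma = F/A = 4925 / 81.6814
sigma = 60.3 MPa


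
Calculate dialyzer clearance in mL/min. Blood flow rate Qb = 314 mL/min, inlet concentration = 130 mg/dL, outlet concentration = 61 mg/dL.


K = Qb * (Cb_in - Cb_out) / Cb_in
K = 314 * (130 - 61) / 130
K = 166.7 mL/min


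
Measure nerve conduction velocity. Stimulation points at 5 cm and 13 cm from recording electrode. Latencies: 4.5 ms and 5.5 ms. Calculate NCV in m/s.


Distance = (13 - 5) / 100 = 0.08 m
dt = (5.5 - 4.5) / 1000 = 0.001 s
NCV = dist / dt = 80 m/s


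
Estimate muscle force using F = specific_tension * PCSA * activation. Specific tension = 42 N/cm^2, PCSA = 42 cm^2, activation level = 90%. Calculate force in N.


F = sigma * PCSA * activation
F = 42 * 42 * 0.9
F = 1588 N


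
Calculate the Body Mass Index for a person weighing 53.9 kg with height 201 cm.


BMI = weight / height^2
height = 201 cm = 2.01 m
BMI = 53.9 / 2.01^2
BMI = 13.34 kg/m^2


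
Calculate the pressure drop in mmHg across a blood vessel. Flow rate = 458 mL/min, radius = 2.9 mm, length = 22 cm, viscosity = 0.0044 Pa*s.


dP = 8*mu*L*Q / (pi*r^4)
Q = 458 mL/min = 7.63333e-06 m^3/s
dP = 266.034 Pa = 266.034 / 133.322 mmHg = 1.995 mmHg


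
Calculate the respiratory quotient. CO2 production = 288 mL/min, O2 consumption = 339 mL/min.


RQ = VCO2 / VO2
RQ = 288 / 339
RQ = 0.8496


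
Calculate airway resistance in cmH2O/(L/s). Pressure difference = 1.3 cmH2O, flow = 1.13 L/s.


R = dP / flow
R = 1.3 / 1.13
R = 1.15 cmH2O/(L/s)


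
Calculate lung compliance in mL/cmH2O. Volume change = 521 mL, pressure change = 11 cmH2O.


C = dV / dP
C = 521 / 11
C = 47.36 mL/cmH2O


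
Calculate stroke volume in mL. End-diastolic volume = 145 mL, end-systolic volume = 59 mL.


SV = EDV - ESV
SV = 145 - 59
SV = 86 mL


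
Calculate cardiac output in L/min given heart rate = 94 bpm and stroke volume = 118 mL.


CO = HR * SV
CO = 94 * 118 / 1000
CO = 11.09 L/min


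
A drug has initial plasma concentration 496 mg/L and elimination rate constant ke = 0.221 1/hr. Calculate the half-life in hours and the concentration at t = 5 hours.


t_half = ln(2) / ke = 0.693147 / 0.221 = 3.136 hr
C(t) = C0 * exp(-ke*t) = 496 * exp(-0.221*5)
C(5) = 164.3 mg/L


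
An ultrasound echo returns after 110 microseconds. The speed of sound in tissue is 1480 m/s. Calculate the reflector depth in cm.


depth = c * t / 2
t = 110 us = 1.1000e-04 s
depth = 1480 * 1.1000e-04 / 2
depth = 0.0814 m = 8.14 cm


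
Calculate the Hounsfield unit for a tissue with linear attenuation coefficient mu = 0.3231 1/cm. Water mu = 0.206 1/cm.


HU = ((mu_tissue - mu_water) / mu_water) * 1000
HU = ((0.3231 - 0.206) / 0.206) * 1000
HU = 568.4


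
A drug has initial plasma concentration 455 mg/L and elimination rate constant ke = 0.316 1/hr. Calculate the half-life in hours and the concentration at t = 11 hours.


t_half = ln(2) / ke = 0.693147 / 0.316 = 2.194 hr
C(t) = C0 * exp(-ke*t) = 455 * exp(-0.316*11)
C(11) = 14.07 mg/L


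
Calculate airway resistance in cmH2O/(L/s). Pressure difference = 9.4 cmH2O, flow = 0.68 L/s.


R = dP / flow
R = 9.4 / 0.68
R = 13.82 cmH2O/(L/s)


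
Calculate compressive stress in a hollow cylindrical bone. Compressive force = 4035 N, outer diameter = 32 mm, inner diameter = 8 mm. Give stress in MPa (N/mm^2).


A = pi*(r_o^2 - r_i^2)
r_o = 16 mm, r_i = 4 mm
A = 753.982 mm^2
sigma = F/A = 4035 / 753.982
sigma = 5.352 MPa


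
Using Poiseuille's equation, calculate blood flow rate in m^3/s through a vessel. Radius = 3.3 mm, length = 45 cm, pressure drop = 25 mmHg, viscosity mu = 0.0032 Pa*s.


Q = pi*r^4*dP / (8*mu*L)
r = 0.0033 m, L = 0.45 m
dP = 25 mmHg = 3333.05 Pa
Q = 1.0779e-04 m^3/s


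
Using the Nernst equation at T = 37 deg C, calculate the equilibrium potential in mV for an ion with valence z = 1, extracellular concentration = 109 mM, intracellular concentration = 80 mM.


E = (RT/(zF)) * ln(C_out/C_in)
T = 37 + 273.15 = 310.15 K
E = (8.314 * 310.15 / (1 * 96485)) * ln(109/80)
E = 8.267 mV


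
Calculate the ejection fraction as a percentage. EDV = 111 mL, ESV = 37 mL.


SV = EDV - ESV = 111 - 37 = 74 mL
EF = SV/EDV * 100 = 74/111 * 100
EF = 66.67%


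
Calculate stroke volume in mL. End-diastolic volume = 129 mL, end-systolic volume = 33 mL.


SV = EDV - ESV
SV = 129 - 33
SV = 96 mL


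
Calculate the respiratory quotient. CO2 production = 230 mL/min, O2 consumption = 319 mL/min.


RQ = VCO2 / VO2
RQ = 230 / 319
RQ = 0.721


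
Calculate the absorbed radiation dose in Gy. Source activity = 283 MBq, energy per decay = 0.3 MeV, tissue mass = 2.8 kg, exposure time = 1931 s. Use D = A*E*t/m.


A = 283 MBq = 2.8300e+08 Bq
E = 0.3 MeV = 4.806e-14 J
D = A*E*t/m = 2.8300e+08*4.806e-14*1931/2.8
D = 0.00938 Gy


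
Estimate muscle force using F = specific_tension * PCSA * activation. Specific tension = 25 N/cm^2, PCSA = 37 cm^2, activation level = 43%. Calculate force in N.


F = sigma * PCSA * activation
F = 25 * 37 * 0.43
F = 397.8 N


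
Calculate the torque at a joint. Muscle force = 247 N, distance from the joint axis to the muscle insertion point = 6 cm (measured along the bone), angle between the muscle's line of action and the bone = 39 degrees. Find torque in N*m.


Torque = F * d * sin(theta)   (moment arm = d*sin(theta))
d = 6 cm = 0.06 m
Torque = 247 * 0.06 * sin(39)
Torque = 9.327 N*m


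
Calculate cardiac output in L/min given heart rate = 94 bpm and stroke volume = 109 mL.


CO = HR * SV
CO = 94 * 109 / 1000
CO = 10.25 L/min


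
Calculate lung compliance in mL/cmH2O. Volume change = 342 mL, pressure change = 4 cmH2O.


C = dV / dP
C = 342 / 4
C = 85.5 mL/cmH2O


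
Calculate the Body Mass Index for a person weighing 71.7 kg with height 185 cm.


BMI = weight / height^2
height = 185 cm = 1.85 m
BMI = 71.7 / 1.85^2
BMI = 20.95 kg/m^2


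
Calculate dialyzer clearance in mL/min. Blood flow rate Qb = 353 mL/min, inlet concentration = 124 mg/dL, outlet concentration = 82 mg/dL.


K = Qb * (Cb_in - Cb_out) / Cb_in
K = 353 * (124 - 82) / 124
K = 119.6 mL/min


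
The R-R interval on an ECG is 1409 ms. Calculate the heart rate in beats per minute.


HR = 60 / RR_interval(s)
RR = 1409 ms = 1.409 s
HR = 60 / 1.409 = 42.58 bpm


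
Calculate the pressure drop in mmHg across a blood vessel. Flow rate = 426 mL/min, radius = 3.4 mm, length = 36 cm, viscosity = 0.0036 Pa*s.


dP = 8*mu*L*Q / (pi*r^4)
Q = 426 mL/min = 7.1e-06 m^3/s
dP = 175.343 Pa = 175.343 / 133.322 mmHg = 1.315 mmHg


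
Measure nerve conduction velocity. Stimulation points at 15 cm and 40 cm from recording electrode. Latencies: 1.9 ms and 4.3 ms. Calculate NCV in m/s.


Distance = (40 - 15) / 100 = 0.25 m
dt = (4.3 - 1.9) / 1000 = 0.0024 s
NCV = dist / dt = 104.2 m/s


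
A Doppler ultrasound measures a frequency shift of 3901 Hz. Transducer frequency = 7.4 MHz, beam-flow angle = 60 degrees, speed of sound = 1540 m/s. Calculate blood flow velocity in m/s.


v = fd * c / (2 * f0 * cos(theta))
v = 3901 * 1540 / (2 * 7.4000e+06 * cos(60))
v = 0.8118 m/s


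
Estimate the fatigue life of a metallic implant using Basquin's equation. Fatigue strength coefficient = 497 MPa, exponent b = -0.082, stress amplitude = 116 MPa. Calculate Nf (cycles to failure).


sigma_a = sigma_f' * (2Nf)^b
2Nf = (sigma_a/sigma_f')^(1/b)
2Nf = (116/497)^(1/-0.082)
2Nf = 50825077
Nf = 2.5413e+07


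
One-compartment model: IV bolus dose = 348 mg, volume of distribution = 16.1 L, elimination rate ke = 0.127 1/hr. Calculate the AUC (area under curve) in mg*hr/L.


C0 = Dose/Vd = 348/16.1 = 21.6149 mg/L
AUC = C0/ke = 21.6149/0.127
AUC = 170.2 mg*hr/L


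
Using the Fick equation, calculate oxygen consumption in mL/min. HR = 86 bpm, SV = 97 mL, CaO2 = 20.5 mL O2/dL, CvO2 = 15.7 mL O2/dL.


CO = HR*SV = 86*97/1000 = 8.342 L/min
a-v O2 diff = 20.5 - 15.7 = 4.8 mL/dL
VO2 = CO * (CaO2-CvO2) * 10 dL/L
VO2 = 8.342 * 4.8 * 10
VO2 = 400.4 mL/min


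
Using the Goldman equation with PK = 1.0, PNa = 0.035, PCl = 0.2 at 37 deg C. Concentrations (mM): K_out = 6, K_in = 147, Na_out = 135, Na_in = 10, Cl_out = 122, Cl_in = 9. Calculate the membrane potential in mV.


Vm = (RT/F)*ln((PK*Ko + PNa*Nao + PCl*Cli)/(PK*Ki + PNa*Nai + PCl*Clo))
Numer = 12.525, Denom = 171.75
Vm = -69.98 mV


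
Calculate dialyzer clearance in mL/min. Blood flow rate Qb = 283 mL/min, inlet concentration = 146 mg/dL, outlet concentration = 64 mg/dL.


K = Qb * (Cb_in - Cb_out) / Cb_in
K = 283 * (146 - 64) / 146
K = 158.9 mL/min


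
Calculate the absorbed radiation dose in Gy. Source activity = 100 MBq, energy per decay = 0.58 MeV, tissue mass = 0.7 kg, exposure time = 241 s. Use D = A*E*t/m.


A = 100 MBq = 1.0000e+08 Bq
E = 0.58 MeV = 9.2916e-14 J
D = A*E*t/m = 1.0000e+08*9.2916e-14*241/0.7
D = 0.003199 Gy


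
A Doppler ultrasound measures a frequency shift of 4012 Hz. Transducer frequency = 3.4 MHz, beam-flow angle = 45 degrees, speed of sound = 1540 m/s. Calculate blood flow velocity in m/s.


v = fd * c / (2 * f0 * cos(theta))
v = 4012 * 1540 / (2 * 3.4000e+06 * cos(45))
v = 1.285 m/s


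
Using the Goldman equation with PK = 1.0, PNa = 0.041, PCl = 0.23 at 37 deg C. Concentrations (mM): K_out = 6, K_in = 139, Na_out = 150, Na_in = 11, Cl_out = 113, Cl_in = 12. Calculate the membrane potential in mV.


Vm = (RT/F)*ln((PK*Ko + PNa*Nao + PCl*Cli)/(PK*Ki + PNa*Nai + PCl*Clo))
Numer = 14.91, Denom = 165.441
Vm = -64.32 mV


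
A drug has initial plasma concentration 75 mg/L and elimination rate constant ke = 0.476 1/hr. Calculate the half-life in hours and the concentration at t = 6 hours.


t_half = ln(2) / ke = 0.693147 / 0.476 = 1.456 hr
C(t) = C0 * exp(-ke*t) = 75 * exp(-0.476*6)
C(6) = 4.312 mg/L


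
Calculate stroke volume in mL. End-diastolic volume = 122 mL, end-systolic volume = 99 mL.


SV = EDV - ESV
SV = 122 - 99
SV = 23 mL


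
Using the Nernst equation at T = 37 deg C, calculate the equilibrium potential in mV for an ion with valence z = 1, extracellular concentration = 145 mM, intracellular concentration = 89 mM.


E = (RT/(zF)) * ln(C_out/C_in)
T = 37 + 273.15 = 310.15 K
E = (8.314 * 310.15 / (1 * 96485)) * ln(145/89)
E = 13.04 mV


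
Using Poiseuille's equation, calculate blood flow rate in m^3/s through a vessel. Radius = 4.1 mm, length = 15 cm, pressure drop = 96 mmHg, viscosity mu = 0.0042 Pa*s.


Q = pi*r^4*dP / (8*mu*L)
r = 0.0041 m, L = 0.15 m
dP = 96 mmHg = 12798.912 Pa
Q = 0.002254 m^3/s


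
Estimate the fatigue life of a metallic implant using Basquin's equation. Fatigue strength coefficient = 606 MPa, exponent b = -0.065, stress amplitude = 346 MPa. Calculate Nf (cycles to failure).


sigma_a = sigma_f' * (2Nf)^b
2Nf = (sigma_a/sigma_f')^(1/b)
2Nf = (346/606)^(1/-0.065)
2Nf = 5553.438
Nf = 2777


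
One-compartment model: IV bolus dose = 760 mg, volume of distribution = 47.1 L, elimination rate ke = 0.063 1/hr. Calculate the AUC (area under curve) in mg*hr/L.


C0 = Dose/Vd = 760/47.1 = 16.1359 mg/L
AUC = C0/ke = 16.1359/0.063
AUC = 256.1 mg*hr/L


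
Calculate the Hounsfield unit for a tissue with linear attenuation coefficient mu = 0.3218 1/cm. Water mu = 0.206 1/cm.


HU = ((mu_tissue - mu_water) / mu_water) * 1000
HU = ((0.3218 - 0.206) / 0.206) * 1000
HU = 562.1


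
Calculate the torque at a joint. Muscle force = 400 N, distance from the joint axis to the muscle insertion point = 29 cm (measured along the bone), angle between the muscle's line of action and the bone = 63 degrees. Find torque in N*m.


Torque = F * d * sin(theta)   (moment arm = d*sin(theta))
d = 29 cm = 0.29 m
Torque = 400 * 0.29 * sin(63)
Torque = 103.4 N*m


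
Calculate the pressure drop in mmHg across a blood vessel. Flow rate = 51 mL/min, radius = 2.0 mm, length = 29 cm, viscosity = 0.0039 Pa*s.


dP = 8*mu*L*Q / (pi*r^4)
Q = 51 mL/min = 8.5e-07 m^3/s
dP = 153.004 Pa = 153.004 / 133.322 mmHg = 1.148 mmHg


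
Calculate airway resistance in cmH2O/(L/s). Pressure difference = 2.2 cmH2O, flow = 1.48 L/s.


R = dP / flow
R = 2.2 / 1.48
R = 1.486 cmH2O/(L/s)


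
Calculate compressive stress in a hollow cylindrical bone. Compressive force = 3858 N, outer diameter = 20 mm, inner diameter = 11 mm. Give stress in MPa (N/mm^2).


A = pi*(r_o^2 - r_i^2)
r_o = 10 mm, r_i = 5.5 mm
A = 219.126 mm^2
sigma = F/A = 3858 / 219.126
sigma = 17.61 MPa


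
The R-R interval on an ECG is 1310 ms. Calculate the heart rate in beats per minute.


HR = 60 / RR_interval(s)
RR = 1310 ms = 1.31 s
HR = 60 / 1.31 = 45.8 bpm


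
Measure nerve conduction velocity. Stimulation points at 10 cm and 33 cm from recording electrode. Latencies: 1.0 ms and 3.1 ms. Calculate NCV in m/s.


Distance = (33 - 10) / 100 = 0.23 m
dt = (3.1 - 1.0) / 1000 = 0.0021 s
NCV = dist / dt = 109.5 m/s


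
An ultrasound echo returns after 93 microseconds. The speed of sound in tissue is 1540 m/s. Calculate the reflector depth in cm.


depth = c * t / 2
t = 93 us = 9.3000e-05 s
depth = 1540 * 9.3000e-05 / 2
depth = 0.07161 m = 7.161 cm


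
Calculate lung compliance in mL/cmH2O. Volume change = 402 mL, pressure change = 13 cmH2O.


C = dV / dP
C = 402 / 13
C = 30.92 mL/cmH2O


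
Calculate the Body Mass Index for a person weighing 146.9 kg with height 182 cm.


BMI = weight / height^2
height = 182 cm = 1.82 m
BMI = 146.9 / 1.82^2
BMI = 44.35 kg/m^2


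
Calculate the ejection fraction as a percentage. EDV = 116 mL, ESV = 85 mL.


SV = EDV - ESV = 116 - 85 = 31 mL
EF = SV/EDV * 100 = 31/116 * 100
EF = 26.72%


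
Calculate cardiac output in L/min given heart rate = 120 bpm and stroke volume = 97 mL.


CO = HR * SV
CO = 120 * 97 / 1000
CO = 11.64 L/min


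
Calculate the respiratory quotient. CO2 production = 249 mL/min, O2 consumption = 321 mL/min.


RQ = VCO2 / VO2
RQ = 249 / 321
RQ = 0.7757


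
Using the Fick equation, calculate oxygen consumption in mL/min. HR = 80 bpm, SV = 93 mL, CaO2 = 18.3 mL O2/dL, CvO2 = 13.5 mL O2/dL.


CO = HR*SV = 80*93/1000 = 7.44 L/min
a-v O2 diff = 18.3 - 13.5 = 4.8 mL/dL
VO2 = CO * (CaO2-CvO2) * 10 dL/L
VO2 = 7.44 * 4.8 * 10
VO2 = 357.1 mL/min


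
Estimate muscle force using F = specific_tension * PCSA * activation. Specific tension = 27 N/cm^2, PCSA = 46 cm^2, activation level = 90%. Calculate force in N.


F = sigma * PCSA * activation
F = 27 * 46 * 0.9
F = 1118 N


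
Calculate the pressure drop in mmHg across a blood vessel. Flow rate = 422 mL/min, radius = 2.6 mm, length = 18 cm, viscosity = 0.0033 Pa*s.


dP = 8*mu*L*Q / (pi*r^4)
Q = 422 mL/min = 7.03333e-06 m^3/s
dP = 232.806 Pa = 232.806 / 133.322 mmHg = 1.746 mmHg


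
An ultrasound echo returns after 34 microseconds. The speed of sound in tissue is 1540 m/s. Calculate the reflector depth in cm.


depth = c * t / 2
t = 34 us = 3.4000e-05 s
depth = 1540 * 3.4000e-05 / 2
depth = 0.02618 m = 2.618 cm


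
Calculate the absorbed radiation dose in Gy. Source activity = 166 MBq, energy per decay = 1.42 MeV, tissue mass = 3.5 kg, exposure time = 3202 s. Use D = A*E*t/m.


A = 166 MBq = 1.6600e+08 Bq
E = 1.42 MeV = 2.27484e-13 J
D = A*E*t/m = 1.6600e+08*2.27484e-13*3202/3.5
D = 0.03455 Gy


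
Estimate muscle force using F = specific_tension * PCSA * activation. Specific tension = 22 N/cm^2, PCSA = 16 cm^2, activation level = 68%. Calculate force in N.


F = sigma * PCSA * activation
F = 22 * 16 * 0.68
F = 239.4 N


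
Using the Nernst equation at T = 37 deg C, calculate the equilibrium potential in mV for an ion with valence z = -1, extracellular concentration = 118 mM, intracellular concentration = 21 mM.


E = (RT/(zF)) * ln(C_out/C_in)
T = 37 + 273.15 = 310.15 K
E = (8.314 * 310.15 / (-1 * 96485)) * ln(118/21)
E = -46.13 mV


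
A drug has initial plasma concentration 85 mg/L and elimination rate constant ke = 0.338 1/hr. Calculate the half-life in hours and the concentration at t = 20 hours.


t_half = ln(2) / ke = 0.693147 / 0.338 = 2.051 hr
C(t) = C0 * exp(-ke*t) = 85 * exp(-0.338*20)
C(20) = 0.09853 mg/L


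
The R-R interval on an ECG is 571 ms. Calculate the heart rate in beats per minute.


HR = 60 / RR_interval(s)
RR = 571 ms = 0.571 s
HR = 60 / 0.571 = 105.1 bpm


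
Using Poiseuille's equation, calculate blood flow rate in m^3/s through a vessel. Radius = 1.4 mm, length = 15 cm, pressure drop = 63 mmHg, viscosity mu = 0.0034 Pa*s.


Q = pi*r^4*dP / (8*mu*L)
r = 0.0014 m, L = 0.15 m
dP = 63 mmHg = 8399.286 Pa
Q = 2.4845e-05 m^3/s


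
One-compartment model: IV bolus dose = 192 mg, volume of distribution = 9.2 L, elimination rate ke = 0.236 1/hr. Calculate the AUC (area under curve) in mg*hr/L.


C0 = Dose/Vd = 192/9.2 = 20.8696 mg/L
AUC = C0/ke = 20.8696/0.236
AUC = 88.43 mg*hr/L


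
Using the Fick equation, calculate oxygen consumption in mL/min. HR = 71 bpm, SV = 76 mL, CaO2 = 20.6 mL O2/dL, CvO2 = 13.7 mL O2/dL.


CO = HR*SV = 71*76/1000 = 5.396 L/min
a-v O2 diff = 20.6 - 13.7 = 6.9 mL/dL
VO2 = CO * (CaO2-CvO2) * 10 dL/L
VO2 = 5.396 * 6.9 * 10
VO2 = 372.3 mL/min


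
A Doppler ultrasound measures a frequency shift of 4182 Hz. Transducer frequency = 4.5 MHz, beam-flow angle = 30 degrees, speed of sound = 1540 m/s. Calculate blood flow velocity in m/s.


v = fd * c / (2 * f0 * cos(theta))
v = 4182 * 1540 / (2 * 4.5000e+06 * cos(30))
v = 0.8263 m/s


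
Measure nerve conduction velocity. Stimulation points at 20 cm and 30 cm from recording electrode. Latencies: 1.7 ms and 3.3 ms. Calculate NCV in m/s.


Distance = (30 - 20) / 100 = 0.1 m
dt = (3.3 - 1.7) / 1000 = 0.0016 s
NCV = dist / dt = 62.5 m/s


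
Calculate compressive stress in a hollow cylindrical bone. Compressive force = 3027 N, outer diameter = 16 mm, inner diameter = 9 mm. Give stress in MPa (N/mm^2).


A = pi*(r_o^2 - r_i^2)
r_o = 8 mm, r_i = 4.5 mm
A = 137.445 mm^2
sigma = F/A = 3027 / 137.445
sigma = 22.02 MPa


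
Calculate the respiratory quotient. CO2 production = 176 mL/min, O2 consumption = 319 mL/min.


RQ = VCO2 / VO2
RQ = 176 / 319
RQ = 0.5517


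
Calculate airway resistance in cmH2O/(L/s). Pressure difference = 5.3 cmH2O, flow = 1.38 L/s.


R = dP / flow
R = 5.3 / 1.38
R = 3.841 cmH2O/(L/s)


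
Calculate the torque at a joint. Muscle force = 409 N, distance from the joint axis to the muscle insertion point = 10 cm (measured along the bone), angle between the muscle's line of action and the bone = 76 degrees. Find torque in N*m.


Torque = F * d * sin(theta)   (moment arm = d*sin(theta))
d = 10 cm = 0.1 m
Torque = 409 * 0.1 * sin(76)
Torque = 39.69 N*m


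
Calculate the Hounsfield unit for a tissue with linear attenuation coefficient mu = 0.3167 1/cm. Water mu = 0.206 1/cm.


HU = ((mu_tissue - mu_water) / mu_water) * 1000
HU = ((0.3167 - 0.206) / 0.206) * 1000
HU = 537.4


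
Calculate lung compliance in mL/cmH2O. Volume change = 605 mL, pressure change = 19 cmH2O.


C = dV / dP
C = 605 / 19
C = 31.84 mL/cmH2O


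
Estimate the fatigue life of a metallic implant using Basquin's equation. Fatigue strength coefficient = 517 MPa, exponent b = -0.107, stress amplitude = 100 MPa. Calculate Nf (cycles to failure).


sigma_a = sigma_f' * (2Nf)^b
2Nf = (sigma_a/sigma_f')^(1/b)
2Nf = (100/517)^(1/-0.107)
2Nf = 4657318.3
Nf = 2.3287e+06


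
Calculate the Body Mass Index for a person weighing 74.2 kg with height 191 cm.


BMI = weight / height^2
height = 191 cm = 1.91 m
BMI = 74.2 / 1.91^2
BMI = 20.34 kg/m^2


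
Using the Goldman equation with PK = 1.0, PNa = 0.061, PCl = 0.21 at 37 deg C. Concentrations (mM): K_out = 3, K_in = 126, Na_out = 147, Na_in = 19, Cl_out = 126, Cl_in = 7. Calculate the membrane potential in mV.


Vm = (RT/F)*ln((PK*Ko + PNa*Nao + PCl*Cli)/(PK*Ki + PNa*Nai + PCl*Clo))
Numer = 13.437, Denom = 153.619
Vm = -65.12 mV


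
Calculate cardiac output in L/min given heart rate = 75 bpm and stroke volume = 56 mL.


CO = HR * SV
CO = 75 * 56 / 1000
CO = 4.2 L/min


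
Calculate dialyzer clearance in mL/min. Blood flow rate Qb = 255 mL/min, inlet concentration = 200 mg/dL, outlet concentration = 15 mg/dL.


K = Qb * (Cb_in - Cb_out) / Cb_in
K = 255 * (200 - 15) / 200
K = 235.9 mL/min


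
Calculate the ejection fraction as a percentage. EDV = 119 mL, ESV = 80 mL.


SV = EDV - ESV = 119 - 80 = 39 mL
EF = SV/EDV * 100 = 39/119 * 100
EF = 32.77%


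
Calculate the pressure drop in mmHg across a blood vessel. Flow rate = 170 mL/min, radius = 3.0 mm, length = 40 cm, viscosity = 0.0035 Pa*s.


dP = 8*mu*L*Q / (pi*r^4)
Q = 170 mL/min = 2.83333e-06 m^3/s
dP = 124.704 Pa = 124.704 / 133.322 mmHg = 0.9354 mmHg


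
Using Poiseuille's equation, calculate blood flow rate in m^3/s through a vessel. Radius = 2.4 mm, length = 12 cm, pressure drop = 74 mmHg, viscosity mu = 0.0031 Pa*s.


Q = pi*r^4*dP / (8*mu*L)
r = 0.0024 m, L = 0.12 m
dP = 74 mmHg = 9865.828 Pa
Q = 3.4554e-04 m^3/s


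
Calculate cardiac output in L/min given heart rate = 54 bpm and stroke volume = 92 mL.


CO = HR * SV
CO = 54 * 92 / 1000
CO = 4.968 L/min


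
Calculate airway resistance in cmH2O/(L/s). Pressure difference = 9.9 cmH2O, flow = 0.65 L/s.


R = dP / flow
R = 9.9 / 0.65
R = 15.23 cmH2O/(L/s)


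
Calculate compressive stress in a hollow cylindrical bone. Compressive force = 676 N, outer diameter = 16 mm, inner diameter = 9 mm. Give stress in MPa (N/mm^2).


A = pi*(r_o^2 - r_i^2)
r_o = 8 mm, r_i = 4.5 mm
A = 137.445 mm^2
sigma = F/A = 676 / 137.445
sigma = 4.918 MPa


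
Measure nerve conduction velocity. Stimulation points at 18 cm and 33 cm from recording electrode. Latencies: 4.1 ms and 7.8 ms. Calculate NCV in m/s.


Distance = (33 - 18) / 100 = 0.15 m
dt = (7.8 - 4.1) / 1000 = 0.0037 s
NCV = dist / dt = 40.54 m/s


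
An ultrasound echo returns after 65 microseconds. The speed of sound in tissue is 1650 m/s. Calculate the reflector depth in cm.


depth = c * t / 2
t = 65 us = 6.5000e-05 s
depth = 1650 * 6.5000e-05 / 2
depth = 0.053625 m = 5.3625 cm


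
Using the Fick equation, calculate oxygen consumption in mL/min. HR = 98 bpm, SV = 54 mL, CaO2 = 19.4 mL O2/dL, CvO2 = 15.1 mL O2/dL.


CO = HR*SV = 98*54/1000 = 5.292 L/min
a-v O2 diff = 19.4 - 15.1 = 4.3 mL/dL
VO2 = CO * (CaO2-CvO2) * 10 dL/L
VO2 = 5.292 * 4.3 * 10
VO2 = 227.6 mL/min


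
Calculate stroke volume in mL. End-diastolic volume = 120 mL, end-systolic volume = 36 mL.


SV = EDV - ESV
SV = 120 - 36
SV = 84 mL


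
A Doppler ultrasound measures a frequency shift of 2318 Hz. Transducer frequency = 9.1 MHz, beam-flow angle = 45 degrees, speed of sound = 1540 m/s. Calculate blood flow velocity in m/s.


v = fd * c / (2 * f0 * cos(theta))
v = 2318 * 1540 / (2 * 9.1000e+06 * cos(45))
v = 0.2774 m/s


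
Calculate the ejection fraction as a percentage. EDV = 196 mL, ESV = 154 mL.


SV = EDV - ESV = 196 - 154 = 42 mL
EF = SV/EDV * 100 = 42/196 * 100
EF = 21.43%


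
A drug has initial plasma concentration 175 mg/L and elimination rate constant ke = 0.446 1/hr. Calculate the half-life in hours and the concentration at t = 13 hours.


t_half = ln(2) / ke = 0.693147 / 0.446 = 1.554 hr
C(t) = C0 * exp(-ke*t) = 175 * exp(-0.446*13)
C(13) = 0.5309 mg/L


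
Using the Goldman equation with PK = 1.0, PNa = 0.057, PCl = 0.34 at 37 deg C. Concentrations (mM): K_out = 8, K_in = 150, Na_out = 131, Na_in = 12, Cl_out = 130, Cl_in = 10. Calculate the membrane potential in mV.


Vm = (RT/F)*ln((PK*Ko + PNa*Nao + PCl*Cli)/(PK*Ki + PNa*Nai + PCl*Clo))
Numer = 18.867, Denom = 194.884
Vm = -62.4 mV


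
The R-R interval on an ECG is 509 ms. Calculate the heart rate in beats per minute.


HR = 60 / RR_interval(s)
RR = 509 ms = 0.509 s
HR = 60 / 0.509 = 117.9 bpm
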